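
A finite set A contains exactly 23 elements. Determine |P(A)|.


The set has 23 elements.
The power set contains all possible subsets.
|P(A)| = 2^|A| = 2^23 = 8388608

8388608


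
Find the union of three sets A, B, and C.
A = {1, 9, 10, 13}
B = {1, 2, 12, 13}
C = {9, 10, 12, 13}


Set A = {1, 9, 10, 13}
Set B = {1, 2, 12, 13}
Set C = {9, 10, 12, 13}
First, A ∪ B = {1, 2, 9, 10, 12, 13}
Then, (A ∪ B) ∪ C = {1, 2, 9, 10, 12, 13}

{1, 2, 9, 10, 12, 13}


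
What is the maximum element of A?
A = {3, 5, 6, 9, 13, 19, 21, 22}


Set A = {3, 5, 6, 9, 13, 19, 21, 22}
Elements in ascending order: 3, 5, 6, 9, 13, 19, 21, 22
The largest element is 22.

22


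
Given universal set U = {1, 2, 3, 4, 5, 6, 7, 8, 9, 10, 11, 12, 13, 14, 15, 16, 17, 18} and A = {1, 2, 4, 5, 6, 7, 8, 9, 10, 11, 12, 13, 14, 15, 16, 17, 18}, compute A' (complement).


Universal set U = {1, 2, 3, 4, 5, 6, 7, 8, 9, 10, 11, 12, 13, 14, 15, 16, 17, 18}
Set A = {1, 2, 4, 5, 6, 7, 8, 9, 10, 11, 12, 13, 14, 15, 16, 17, 18}
A' = U \ A = elements in U but not in A
Checking each element of U:
1 (in A, exclude), 2 (in A, exclude), 3 (not in A, include), 4 (in A, exclude), 5 (in A, exclude), 6 (in A, exclude), 7 (in A, exclude), 8 (in A, exclude), 9 (in A, exclude), 10 (in A, exclude), 11 (in A, exclude), 12 (in A, exclude), 13 (in A, exclude), 14 (in A, exclude), 15 (in A, exclude), 16 (in A, exclude), 17 (in A, exclude), 18 (in A, exclude)
A' = {3}

{3}


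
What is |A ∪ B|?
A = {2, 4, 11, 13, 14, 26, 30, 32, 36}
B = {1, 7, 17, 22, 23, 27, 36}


Set A = {2, 4, 11, 13, 14, 26, 30, 32, 36}, |A| = 9
Set B = {1, 7, 17, 22, 23, 27, 36}, |B| = 7
A ∩ B = {36}, |A ∩ B| = 1
|A ∪ B| = |A| + |B| - |A ∩ B| = 9 + 7 - 1 = 15

15


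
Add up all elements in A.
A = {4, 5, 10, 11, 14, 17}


Set A = {4, 5, 10, 11, 14, 17}
Sum = 4 + 5 + 10 + 11 + 14 + 17 = 61

61


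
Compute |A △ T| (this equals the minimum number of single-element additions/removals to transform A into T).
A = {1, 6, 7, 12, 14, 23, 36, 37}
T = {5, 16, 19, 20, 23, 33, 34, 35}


Set A = {1, 6, 7, 12, 14, 23, 36, 37}
Set T = {5, 16, 19, 20, 23, 33, 34, 35}
Elements to remove from A (in A, not in T): {1, 6, 7, 12, 14, 36, 37} → 7 removals
Elements to add to A (in T, not in A): {5, 16, 19, 20, 33, 34, 35} → 7 additions
Total edits = 7 + 7 = 14

14


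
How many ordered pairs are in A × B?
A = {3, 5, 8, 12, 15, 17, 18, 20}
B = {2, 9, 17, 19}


Set A = {3, 5, 8, 12, 15, 17, 18, 20} has 8 elements.
Set B = {2, 9, 17, 19} has 4 elements.
|A × B| = |A| × |B| = 8 × 4 = 32

32


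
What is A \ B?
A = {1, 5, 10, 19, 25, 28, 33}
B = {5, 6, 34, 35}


Set A = {1, 5, 10, 19, 25, 28, 33}
Set B = {5, 6, 34, 35}
A \ B includes elements in A that are not in B.
Check each element of A:
1 (not in B, keep), 5 (in B, remove), 10 (not in B, keep), 19 (not in B, keep), 25 (not in B, keep), 28 (not in B, keep), 33 (not in B, keep)
A \ B = {1, 10, 19, 25, 28, 33}

{1, 10, 19, 25, 28, 33}


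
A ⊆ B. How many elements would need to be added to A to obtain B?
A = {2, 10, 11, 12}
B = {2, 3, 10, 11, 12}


Set A = {2, 10, 11, 12}, |A| = 4
Set B = {2, 3, 10, 11, 12}, |B| = 5
Since A ⊆ B: B \ A = {3}
|B| - |A| = 5 - 4 = 1

1


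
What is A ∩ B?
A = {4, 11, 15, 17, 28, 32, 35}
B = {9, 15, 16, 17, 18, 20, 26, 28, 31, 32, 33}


Set A = {4, 11, 15, 17, 28, 32, 35}
Set B = {9, 15, 16, 17, 18, 20, 26, 28, 31, 32, 33}
A ∩ B includes only elements in both sets.
Check each element of A against B:
4 ✗, 11 ✗, 15 ✓, 17 ✓, 28 ✓, 32 ✓, 35 ✗
A ∩ B = {15, 17, 28, 32}

{15, 17, 28, 32}


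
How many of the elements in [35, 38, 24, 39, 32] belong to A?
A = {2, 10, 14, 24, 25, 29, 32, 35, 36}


Set A = {2, 10, 14, 24, 25, 29, 32, 35, 36}
Candidates: [35, 38, 24, 39, 32]
Check each candidate:
35 ∈ A, 38 ∉ A, 24 ∈ A, 39 ∉ A, 32 ∈ A
Count of candidates in A: 3

3


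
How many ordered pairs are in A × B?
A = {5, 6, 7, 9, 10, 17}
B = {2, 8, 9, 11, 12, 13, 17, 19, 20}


Set A = {5, 6, 7, 9, 10, 17} has 6 elements.
Set B = {2, 8, 9, 11, 12, 13, 17, 19, 20} has 9 elements.
|A × B| = |A| × |B| = 6 × 9 = 54

54


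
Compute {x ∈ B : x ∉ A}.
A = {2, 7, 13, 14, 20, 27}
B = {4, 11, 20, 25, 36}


Set A = {2, 7, 13, 14, 20, 27}
Set B = {4, 11, 20, 25, 36}
Check each element of B against A:
4 ∉ A (include), 11 ∉ A (include), 20 ∈ A, 25 ∉ A (include), 36 ∉ A (include)
Elements of B not in A: {4, 11, 25, 36}

{4, 11, 25, 36}


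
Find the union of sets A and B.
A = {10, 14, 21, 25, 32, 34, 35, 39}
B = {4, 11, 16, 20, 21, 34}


Set A = {10, 14, 21, 25, 32, 34, 35, 39}
Set B = {4, 11, 16, 20, 21, 34}
A ∪ B includes all elements in either set.
Elements from A: {10, 14, 21, 25, 32, 34, 35, 39}
Elements from B not already included: {4, 11, 16, 20}
A ∪ B = {4, 10, 11, 14, 16, 20, 21, 25, 32, 34, 35, 39}

{4, 10, 11, 14, 16, 20, 21, 25, 32, 34, 35, 39}


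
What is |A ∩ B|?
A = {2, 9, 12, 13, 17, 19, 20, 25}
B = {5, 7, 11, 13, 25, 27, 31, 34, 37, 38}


Set A = {2, 9, 12, 13, 17, 19, 20, 25}
Set B = {5, 7, 11, 13, 25, 27, 31, 34, 37, 38}
A ∩ B = {13, 25}
|A ∩ B| = 2

2


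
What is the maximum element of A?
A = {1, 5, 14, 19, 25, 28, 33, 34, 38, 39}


Set A = {1, 5, 14, 19, 25, 28, 33, 34, 38, 39}
Elements in ascending order: 1, 5, 14, 19, 25, 28, 33, 34, 38, 39
The largest element is 39.

39


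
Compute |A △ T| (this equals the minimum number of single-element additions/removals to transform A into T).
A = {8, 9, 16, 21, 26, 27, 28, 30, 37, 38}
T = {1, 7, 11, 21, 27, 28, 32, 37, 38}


Set A = {8, 9, 16, 21, 26, 27, 28, 30, 37, 38}
Set T = {1, 7, 11, 21, 27, 28, 32, 37, 38}
Elements to remove from A (in A, not in T): {8, 9, 16, 26, 30} → 5 removals
Elements to add to A (in T, not in A): {1, 7, 11, 32} → 4 additions
Total edits = 5 + 4 = 9

9


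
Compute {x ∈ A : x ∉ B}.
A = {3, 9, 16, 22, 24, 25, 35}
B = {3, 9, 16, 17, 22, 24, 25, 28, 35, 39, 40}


Set A = {3, 9, 16, 22, 24, 25, 35}
Set B = {3, 9, 16, 17, 22, 24, 25, 28, 35, 39, 40}
Check each element of A against B:
3 ∈ B, 9 ∈ B, 16 ∈ B, 22 ∈ B, 24 ∈ B, 25 ∈ B, 35 ∈ B
Elements of A not in B: {}

{}


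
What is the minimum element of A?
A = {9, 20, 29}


Set A = {9, 20, 29}
Elements in ascending order: 9, 20, 29
The smallest element is 9.

9


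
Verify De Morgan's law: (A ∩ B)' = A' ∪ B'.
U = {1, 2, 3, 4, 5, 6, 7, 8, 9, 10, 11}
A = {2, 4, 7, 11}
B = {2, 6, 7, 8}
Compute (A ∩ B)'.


U = {1, 2, 3, 4, 5, 6, 7, 8, 9, 10, 11}
A = {2, 4, 7, 11}, B = {2, 6, 7, 8}
A ∩ B = {2, 7}
(A ∩ B)' = U \ (A ∩ B) = {1, 3, 4, 5, 6, 8, 9, 10, 11}
Verification via A' ∪ B': A' = {1, 3, 5, 6, 8, 9, 10}, B' = {1, 3, 4, 5, 9, 10, 11}
A' ∪ B' = {1, 3, 4, 5, 6, 8, 9, 10, 11} ✓

{1, 3, 4, 5, 6, 8, 9, 10, 11}


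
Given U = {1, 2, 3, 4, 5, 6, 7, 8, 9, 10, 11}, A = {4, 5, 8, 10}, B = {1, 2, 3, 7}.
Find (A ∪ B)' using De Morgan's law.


U = {1, 2, 3, 4, 5, 6, 7, 8, 9, 10, 11}
A = {4, 5, 8, 10}, B = {1, 2, 3, 7}
A ∪ B = {1, 2, 3, 4, 5, 7, 8, 10}
(A ∪ B)' = U \ (A ∪ B) = {6, 9, 11}
Verification via A' ∩ B': A' = {1, 2, 3, 6, 7, 9, 11}, B' = {4, 5, 6, 8, 9, 10, 11}
A' ∩ B' = {6, 9, 11} ✓

{6, 9, 11}


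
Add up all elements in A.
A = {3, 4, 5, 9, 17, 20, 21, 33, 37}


Set A = {3, 4, 5, 9, 17, 20, 21, 33, 37}
Sum = 3 + 4 + 5 + 9 + 17 + 20 + 21 + 33 + 37 = 149

149


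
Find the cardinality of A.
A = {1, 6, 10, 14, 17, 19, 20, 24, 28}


Set A = {1, 6, 10, 14, 17, 19, 20, 24, 28}
Listing elements: 1, 6, 10, 14, 17, 19, 20, 24, 28
Counting: 9 elements
|A| = 9

9


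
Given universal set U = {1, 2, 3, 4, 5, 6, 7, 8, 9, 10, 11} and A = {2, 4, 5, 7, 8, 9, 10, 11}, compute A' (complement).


Universal set U = {1, 2, 3, 4, 5, 6, 7, 8, 9, 10, 11}
Set A = {2, 4, 5, 7, 8, 9, 10, 11}
A' = U \ A = elements in U but not in A
Checking each element of U:
1 (not in A, include), 2 (in A, exclude), 3 (not in A, include), 4 (in A, exclude), 5 (in A, exclude), 6 (not in A, include), 7 (in A, exclude), 8 (in A, exclude), 9 (in A, exclude), 10 (in A, exclude), 11 (in A, exclude)
A' = {1, 3, 6}

{1, 3, 6}


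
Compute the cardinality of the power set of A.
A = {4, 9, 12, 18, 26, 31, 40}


Set A = {4, 9, 12, 18, 26, 31, 40}
|A| = 7
The power set P(A) contains all subsets of A.
|P(A)| = 2^|A| = 2^7 = 128

128


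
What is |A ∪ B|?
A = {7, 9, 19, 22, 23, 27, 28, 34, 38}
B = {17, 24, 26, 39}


Set A = {7, 9, 19, 22, 23, 27, 28, 34, 38}, |A| = 9
Set B = {17, 24, 26, 39}, |B| = 4
A ∩ B = {}, |A ∩ B| = 0
|A ∪ B| = |A| + |B| - |A ∩ B| = 9 + 4 - 0 = 13

13


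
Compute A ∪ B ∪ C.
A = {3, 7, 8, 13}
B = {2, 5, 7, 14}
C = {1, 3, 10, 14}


Set A = {3, 7, 8, 13}
Set B = {2, 5, 7, 14}
Set C = {1, 3, 10, 14}
First, A ∪ B = {2, 3, 5, 7, 8, 13, 14}
Then, (A ∪ B) ∪ C = {1, 2, 3, 5, 7, 8, 10, 13, 14}

{1, 2, 3, 5, 7, 8, 10, 13, 14}


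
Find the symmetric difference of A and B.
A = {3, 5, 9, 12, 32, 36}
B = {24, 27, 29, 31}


Set A = {3, 5, 9, 12, 32, 36}
Set B = {24, 27, 29, 31}
A △ B = (A \ B) ∪ (B \ A)
Elements in A but not B: {3, 5, 9, 12, 32, 36}
Elements in B but not A: {24, 27, 29, 31}
A △ B = {3, 5, 9, 12, 24, 27, 29, 31, 32, 36}

{3, 5, 9, 12, 24, 27, 29, 31, 32, 36}


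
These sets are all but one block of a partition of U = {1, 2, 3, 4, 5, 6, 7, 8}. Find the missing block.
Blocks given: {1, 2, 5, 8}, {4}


U = {1, 2, 3, 4, 5, 6, 7, 8}
Shown blocks: {1, 2, 5, 8}, {4}
A partition's blocks are pairwise disjoint and cover U, so the missing block = U \ (union of shown blocks).
Union of shown blocks: {1, 2, 4, 5, 8}
Missing block = U \ (union) = {3, 6, 7}

{3, 6, 7}


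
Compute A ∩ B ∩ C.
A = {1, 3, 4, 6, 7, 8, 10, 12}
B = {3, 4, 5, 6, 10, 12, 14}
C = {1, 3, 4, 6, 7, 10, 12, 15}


Set A = {1, 3, 4, 6, 7, 8, 10, 12}
Set B = {3, 4, 5, 6, 10, 12, 14}
Set C = {1, 3, 4, 6, 7, 10, 12, 15}
First, A ∩ B = {3, 4, 6, 10, 12}
Then, (A ∩ B) ∩ C = {3, 4, 6, 10, 12}

{3, 4, 6, 10, 12}


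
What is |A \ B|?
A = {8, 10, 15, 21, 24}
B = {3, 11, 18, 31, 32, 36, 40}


Set A = {8, 10, 15, 21, 24}
Set B = {3, 11, 18, 31, 32, 36, 40}
A \ B = {8, 10, 15, 21, 24}
|A \ B| = 5

5


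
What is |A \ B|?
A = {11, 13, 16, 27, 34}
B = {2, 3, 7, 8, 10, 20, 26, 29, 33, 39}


Set A = {11, 13, 16, 27, 34}
Set B = {2, 3, 7, 8, 10, 20, 26, 29, 33, 39}
A \ B = {11, 13, 16, 27, 34}
|A \ B| = 5

5


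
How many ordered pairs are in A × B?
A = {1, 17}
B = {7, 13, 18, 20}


Set A = {1, 17} has 2 elements.
Set B = {7, 13, 18, 20} has 4 elements.
|A × B| = |A| × |B| = 2 × 4 = 8

8


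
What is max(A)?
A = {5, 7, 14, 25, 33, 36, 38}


Set A = {5, 7, 14, 25, 33, 36, 38}
Elements in ascending order: 5, 7, 14, 25, 33, 36, 38
The largest element is 38.

38


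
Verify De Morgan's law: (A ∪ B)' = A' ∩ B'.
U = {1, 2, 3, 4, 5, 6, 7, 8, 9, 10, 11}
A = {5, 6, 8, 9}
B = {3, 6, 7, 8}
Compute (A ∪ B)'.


U = {1, 2, 3, 4, 5, 6, 7, 8, 9, 10, 11}
A = {5, 6, 8, 9}, B = {3, 6, 7, 8}
A ∪ B = {3, 5, 6, 7, 8, 9}
(A ∪ B)' = U \ (A ∪ B) = {1, 2, 4, 10, 11}
Verification via A' ∩ B': A' = {1, 2, 3, 4, 7, 10, 11}, B' = {1, 2, 4, 5, 9, 10, 11}
A' ∩ B' = {1, 2, 4, 10, 11} ✓

{1, 2, 4, 10, 11}


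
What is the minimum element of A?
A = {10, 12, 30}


Set A = {10, 12, 30}
Elements in ascending order: 10, 12, 30
The smallest element is 10.

10


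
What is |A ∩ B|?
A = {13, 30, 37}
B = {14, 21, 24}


Set A = {13, 30, 37}
Set B = {14, 21, 24}
A ∩ B = {}
|A ∩ B| = 0

0


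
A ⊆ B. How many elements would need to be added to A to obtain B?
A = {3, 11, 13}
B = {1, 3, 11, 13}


Set A = {3, 11, 13}, |A| = 3
Set B = {1, 3, 11, 13}, |B| = 4
Since A ⊆ B: B \ A = {1}
|B| - |A| = 4 - 3 = 1

1


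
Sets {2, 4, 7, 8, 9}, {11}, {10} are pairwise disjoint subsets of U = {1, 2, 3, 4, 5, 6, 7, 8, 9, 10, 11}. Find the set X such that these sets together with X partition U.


U = {1, 2, 3, 4, 5, 6, 7, 8, 9, 10, 11}
Shown blocks: {2, 4, 7, 8, 9}, {11}, {10}
A partition's blocks are pairwise disjoint and cover U, so the missing block = U \ (union of shown blocks).
Union of shown blocks: {2, 4, 7, 8, 9, 10, 11}
Missing block = U \ (union) = {1, 3, 5, 6}

{1, 3, 5, 6}


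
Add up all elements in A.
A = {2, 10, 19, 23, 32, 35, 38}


Set A = {2, 10, 19, 23, 32, 35, 38}
Sum = 2 + 10 + 19 + 23 + 32 + 35 + 38 = 159

159


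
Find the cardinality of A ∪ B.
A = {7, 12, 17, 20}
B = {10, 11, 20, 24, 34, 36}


Set A = {7, 12, 17, 20}, |A| = 4
Set B = {10, 11, 20, 24, 34, 36}, |B| = 6
A ∩ B = {20}, |A ∩ B| = 1
|A ∪ B| = |A| + |B| - |A ∩ B| = 4 + 6 - 1 = 9

9


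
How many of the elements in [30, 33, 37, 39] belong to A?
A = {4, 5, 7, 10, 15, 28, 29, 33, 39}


Set A = {4, 5, 7, 10, 15, 28, 29, 33, 39}
Candidates: [30, 33, 37, 39]
Check each candidate:
30 ∉ A, 33 ∈ A, 37 ∉ A, 39 ∈ A
Count of candidates in A: 2

2


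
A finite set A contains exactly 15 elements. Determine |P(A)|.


The set has 15 elements.
The power set contains all possible subsets.
|P(A)| = 2^|A| = 2^15 = 32768

32768


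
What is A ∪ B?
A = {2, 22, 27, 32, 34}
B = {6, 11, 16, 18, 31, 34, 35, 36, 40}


Set A = {2, 22, 27, 32, 34}
Set B = {6, 11, 16, 18, 31, 34, 35, 36, 40}
A ∪ B includes all elements in either set.
Elements from A: {2, 22, 27, 32, 34}
Elements from B not already included: {6, 11, 16, 18, 31, 35, 36, 40}
A ∪ B = {2, 6, 11, 16, 18, 22, 27, 31, 32, 34, 35, 36, 40}

{2, 6, 11, 16, 18, 22, 27, 31, 32, 34, 35, 36, 40}


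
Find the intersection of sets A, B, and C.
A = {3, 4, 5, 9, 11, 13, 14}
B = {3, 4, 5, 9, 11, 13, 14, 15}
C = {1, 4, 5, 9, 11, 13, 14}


Set A = {3, 4, 5, 9, 11, 13, 14}
Set B = {3, 4, 5, 9, 11, 13, 14, 15}
Set C = {1, 4, 5, 9, 11, 13, 14}
First, A ∩ B = {3, 4, 5, 9, 11, 13, 14}
Then, (A ∩ B) ∩ C = {4, 5, 9, 11, 13, 14}

{4, 5, 9, 11, 13, 14}


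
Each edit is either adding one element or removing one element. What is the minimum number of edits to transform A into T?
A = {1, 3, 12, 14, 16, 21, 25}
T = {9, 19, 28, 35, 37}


Set A = {1, 3, 12, 14, 16, 21, 25}
Set T = {9, 19, 28, 35, 37}
Elements to remove from A (in A, not in T): {1, 3, 12, 14, 16, 21, 25} → 7 removals
Elements to add to A (in T, not in A): {9, 19, 28, 35, 37} → 5 additions
Total edits = 7 + 5 = 12

12


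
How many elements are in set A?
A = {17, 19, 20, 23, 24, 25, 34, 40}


Set A = {17, 19, 20, 23, 24, 25, 34, 40}
Listing elements: 17, 19, 20, 23, 24, 25, 34, 40
Counting: 8 elements
|A| = 8

8


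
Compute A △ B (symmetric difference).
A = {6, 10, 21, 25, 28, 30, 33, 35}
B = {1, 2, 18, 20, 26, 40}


Set A = {6, 10, 21, 25, 28, 30, 33, 35}
Set B = {1, 2, 18, 20, 26, 40}
A △ B = (A \ B) ∪ (B \ A)
Elements in A but not B: {6, 10, 21, 25, 28, 30, 33, 35}
Elements in B but not A: {1, 2, 18, 20, 26, 40}
A △ B = {1, 2, 6, 10, 18, 20, 21, 25, 26, 28, 30, 33, 35, 40}

{1, 2, 6, 10, 18, 20, 21, 25, 26, 28, 30, 33, 35, 40}


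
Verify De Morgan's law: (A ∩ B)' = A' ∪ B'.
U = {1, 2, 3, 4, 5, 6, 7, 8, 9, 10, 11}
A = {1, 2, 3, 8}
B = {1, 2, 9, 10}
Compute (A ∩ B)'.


U = {1, 2, 3, 4, 5, 6, 7, 8, 9, 10, 11}
A = {1, 2, 3, 8}, B = {1, 2, 9, 10}
A ∩ B = {1, 2}
(A ∩ B)' = U \ (A ∩ B) = {3, 4, 5, 6, 7, 8, 9, 10, 11}
Verification via A' ∪ B': A' = {4, 5, 6, 7, 9, 10, 11}, B' = {3, 4, 5, 6, 7, 8, 11}
A' ∪ B' = {3, 4, 5, 6, 7, 8, 9, 10, 11} ✓

{3, 4, 5, 6, 7, 8, 9, 10, 11}


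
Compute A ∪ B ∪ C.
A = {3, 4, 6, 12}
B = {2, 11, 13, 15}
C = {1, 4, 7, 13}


Set A = {3, 4, 6, 12}
Set B = {2, 11, 13, 15}
Set C = {1, 4, 7, 13}
First, A ∪ B = {2, 3, 4, 6, 11, 12, 13, 15}
Then, (A ∪ B) ∪ C = {1, 2, 3, 4, 6, 7, 11, 12, 13, 15}

{1, 2, 3, 4, 6, 7, 11, 12, 13, 15}


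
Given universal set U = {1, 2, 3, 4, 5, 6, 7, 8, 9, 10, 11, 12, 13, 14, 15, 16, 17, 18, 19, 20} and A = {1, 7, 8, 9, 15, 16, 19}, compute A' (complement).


Universal set U = {1, 2, 3, 4, 5, 6, 7, 8, 9, 10, 11, 12, 13, 14, 15, 16, 17, 18, 19, 20}
Set A = {1, 7, 8, 9, 15, 16, 19}
A' = U \ A = elements in U but not in A
Checking each element of U:
1 (in A, exclude), 2 (not in A, include), 3 (not in A, include), 4 (not in A, include), 5 (not in A, include), 6 (not in A, include), 7 (in A, exclude), 8 (in A, exclude), 9 (in A, exclude), 10 (not in A, include), 11 (not in A, include), 12 (not in A, include), 13 (not in A, include), 14 (not in A, include), 15 (in A, exclude), 16 (in A, exclude), 17 (not in A, include), 18 (not in A, include), 19 (in A, exclude), 20 (not in A, include)
A' = {2, 3, 4, 5, 6, 10, 11, 12, 13, 14, 17, 18, 20}

{2, 3, 4, 5, 6, 10, 11, 12, 13, 14, 17, 18, 20}


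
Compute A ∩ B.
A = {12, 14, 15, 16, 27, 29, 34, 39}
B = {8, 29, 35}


Set A = {12, 14, 15, 16, 27, 29, 34, 39}
Set B = {8, 29, 35}
A ∩ B includes only elements in both sets.
Check each element of A against B:
12 ✗, 14 ✗, 15 ✗, 16 ✗, 27 ✗, 29 ✓, 34 ✗, 39 ✗
A ∩ B = {29}

{29}


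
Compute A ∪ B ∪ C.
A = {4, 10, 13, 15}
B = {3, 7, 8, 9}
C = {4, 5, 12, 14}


Set A = {4, 10, 13, 15}
Set B = {3, 7, 8, 9}
Set C = {4, 5, 12, 14}
First, A ∪ B = {3, 4, 7, 8, 9, 10, 13, 15}
Then, (A ∪ B) ∪ C = {3, 4, 5, 7, 8, 9, 10, 12, 13, 14, 15}

{3, 4, 5, 7, 8, 9, 10, 12, 13, 14, 15}


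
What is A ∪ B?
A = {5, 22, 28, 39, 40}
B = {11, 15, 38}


Set A = {5, 22, 28, 39, 40}
Set B = {11, 15, 38}
A ∪ B includes all elements in either set.
Elements from A: {5, 22, 28, 39, 40}
Elements from B not already included: {11, 15, 38}
A ∪ B = {5, 11, 15, 22, 28, 38, 39, 40}

{5, 11, 15, 22, 28, 38, 39, 40}


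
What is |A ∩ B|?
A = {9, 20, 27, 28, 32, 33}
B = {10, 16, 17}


Set A = {9, 20, 27, 28, 32, 33}
Set B = {10, 16, 17}
A ∩ B = {}
|A ∩ B| = 0

0


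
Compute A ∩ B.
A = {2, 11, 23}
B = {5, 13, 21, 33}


Set A = {2, 11, 23}
Set B = {5, 13, 21, 33}
A ∩ B includes only elements in both sets.
Check each element of A against B:
2 ✗, 11 ✗, 23 ✗
A ∩ B = {}

{}


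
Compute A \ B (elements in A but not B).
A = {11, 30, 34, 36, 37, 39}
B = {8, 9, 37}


Set A = {11, 30, 34, 36, 37, 39}
Set B = {8, 9, 37}
A \ B includes elements in A that are not in B.
Check each element of A:
11 (not in B, keep), 30 (not in B, keep), 34 (not in B, keep), 36 (not in B, keep), 37 (in B, remove), 39 (not in B, keep)
A \ B = {11, 30, 34, 36, 39}

{11, 30, 34, 36, 39}


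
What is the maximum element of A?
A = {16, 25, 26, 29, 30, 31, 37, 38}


Set A = {16, 25, 26, 29, 30, 31, 37, 38}
Elements in ascending order: 16, 25, 26, 29, 30, 31, 37, 38
The largest element is 38.

38


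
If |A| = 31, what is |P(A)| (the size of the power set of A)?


The set has 31 elements.
The power set contains all possible subsets.
|P(A)| = 2^|A| = 2^31 = 2147483648

2147483648


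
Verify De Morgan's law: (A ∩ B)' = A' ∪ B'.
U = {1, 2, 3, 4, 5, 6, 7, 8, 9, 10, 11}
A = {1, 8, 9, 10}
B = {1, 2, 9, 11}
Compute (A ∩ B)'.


U = {1, 2, 3, 4, 5, 6, 7, 8, 9, 10, 11}
A = {1, 8, 9, 10}, B = {1, 2, 9, 11}
A ∩ B = {1, 9}
(A ∩ B)' = U \ (A ∩ B) = {2, 3, 4, 5, 6, 7, 8, 10, 11}
Verification via A' ∪ B': A' = {2, 3, 4, 5, 6, 7, 11}, B' = {3, 4, 5, 6, 7, 8, 10}
A' ∪ B' = {2, 3, 4, 5, 6, 7, 8, 10, 11} ✓

{2, 3, 4, 5, 6, 7, 8, 10, 11}


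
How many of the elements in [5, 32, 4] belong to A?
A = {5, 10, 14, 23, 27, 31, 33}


Set A = {5, 10, 14, 23, 27, 31, 33}
Candidates: [5, 32, 4]
Check each candidate:
5 ∈ A, 32 ∉ A, 4 ∉ A
Count of candidates in A: 1

1


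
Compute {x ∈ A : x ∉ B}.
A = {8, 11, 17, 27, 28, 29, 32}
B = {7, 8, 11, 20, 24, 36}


Set A = {8, 11, 17, 27, 28, 29, 32}
Set B = {7, 8, 11, 20, 24, 36}
Check each element of A against B:
8 ∈ B, 11 ∈ B, 17 ∉ B (include), 27 ∉ B (include), 28 ∉ B (include), 29 ∉ B (include), 32 ∉ B (include)
Elements of A not in B: {17, 27, 28, 29, 32}

{17, 27, 28, 29, 32}


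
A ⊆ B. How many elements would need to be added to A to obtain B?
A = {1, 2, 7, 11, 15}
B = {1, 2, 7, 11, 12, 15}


Set A = {1, 2, 7, 11, 15}, |A| = 5
Set B = {1, 2, 7, 11, 12, 15}, |B| = 6
Since A ⊆ B: B \ A = {12}
|B| - |A| = 6 - 5 = 1

1


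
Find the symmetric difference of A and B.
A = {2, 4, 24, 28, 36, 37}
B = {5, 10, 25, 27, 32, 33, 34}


Set A = {2, 4, 24, 28, 36, 37}
Set B = {5, 10, 25, 27, 32, 33, 34}
A △ B = (A \ B) ∪ (B \ A)
Elements in A but not B: {2, 4, 24, 28, 36, 37}
Elements in B but not A: {5, 10, 25, 27, 32, 33, 34}
A △ B = {2, 4, 5, 10, 24, 25, 27, 28, 32, 33, 34, 36, 37}

{2, 4, 5, 10, 24, 25, 27, 28, 32, 33, 34, 36, 37}


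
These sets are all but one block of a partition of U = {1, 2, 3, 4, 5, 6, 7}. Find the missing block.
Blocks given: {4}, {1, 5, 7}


U = {1, 2, 3, 4, 5, 6, 7}
Shown blocks: {4}, {1, 5, 7}
A partition's blocks are pairwise disjoint and cover U, so the missing block = U \ (union of shown blocks).
Union of shown blocks: {1, 4, 5, 7}
Missing block = U \ (union) = {2, 3, 6}

{2, 3, 6}


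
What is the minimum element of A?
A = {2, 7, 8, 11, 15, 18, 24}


Set A = {2, 7, 8, 11, 15, 18, 24}
Elements in ascending order: 2, 7, 8, 11, 15, 18, 24
The smallest element is 2.

2


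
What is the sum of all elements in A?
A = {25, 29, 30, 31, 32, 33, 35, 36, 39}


Set A = {25, 29, 30, 31, 32, 33, 35, 36, 39}
Sum = 25 + 29 + 30 + 31 + 32 + 33 + 35 + 36 + 39 = 290

290


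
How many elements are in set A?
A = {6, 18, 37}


Set A = {6, 18, 37}
Listing elements: 6, 18, 37
Counting: 3 elements
|A| = 3

3


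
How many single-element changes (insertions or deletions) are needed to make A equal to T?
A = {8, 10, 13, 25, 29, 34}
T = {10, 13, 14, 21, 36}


Set A = {8, 10, 13, 25, 29, 34}
Set T = {10, 13, 14, 21, 36}
Elements to remove from A (in A, not in T): {8, 25, 29, 34} → 4 removals
Elements to add to A (in T, not in A): {14, 21, 36} → 3 additions
Total edits = 4 + 3 = 7

7


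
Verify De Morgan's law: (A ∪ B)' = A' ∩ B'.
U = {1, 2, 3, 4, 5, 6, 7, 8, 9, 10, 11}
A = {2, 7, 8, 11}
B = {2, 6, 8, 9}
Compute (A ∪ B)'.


U = {1, 2, 3, 4, 5, 6, 7, 8, 9, 10, 11}
A = {2, 7, 8, 11}, B = {2, 6, 8, 9}
A ∪ B = {2, 6, 7, 8, 9, 11}
(A ∪ B)' = U \ (A ∪ B) = {1, 3, 4, 5, 10}
Verification via A' ∩ B': A' = {1, 3, 4, 5, 6, 9, 10}, B' = {1, 3, 4, 5, 7, 10, 11}
A' ∩ B' = {1, 3, 4, 5, 10} ✓

{1, 3, 4, 5, 10}


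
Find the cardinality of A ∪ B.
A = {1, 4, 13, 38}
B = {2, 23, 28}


Set A = {1, 4, 13, 38}, |A| = 4
Set B = {2, 23, 28}, |B| = 3
A ∩ B = {}, |A ∩ B| = 0
|A ∪ B| = |A| + |B| - |A ∩ B| = 4 + 3 - 0 = 7

7


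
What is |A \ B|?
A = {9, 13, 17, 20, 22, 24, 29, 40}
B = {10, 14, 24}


Set A = {9, 13, 17, 20, 22, 24, 29, 40}
Set B = {10, 14, 24}
A \ B = {9, 13, 17, 20, 22, 29, 40}
|A \ B| = 7

7


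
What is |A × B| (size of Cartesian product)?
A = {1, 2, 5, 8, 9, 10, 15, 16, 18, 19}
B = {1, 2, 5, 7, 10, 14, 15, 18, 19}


Set A = {1, 2, 5, 8, 9, 10, 15, 16, 18, 19} has 10 elements.
Set B = {1, 2, 5, 7, 10, 14, 15, 18, 19} has 9 elements.
|A × B| = |A| × |B| = 10 × 9 = 90

90


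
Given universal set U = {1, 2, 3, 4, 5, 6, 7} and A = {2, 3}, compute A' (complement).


Universal set U = {1, 2, 3, 4, 5, 6, 7}
Set A = {2, 3}
A' = U \ A = elements in U but not in A
Checking each element of U:
1 (not in A, include), 2 (in A, exclude), 3 (in A, exclude), 4 (not in A, include), 5 (not in A, include), 6 (not in A, include), 7 (not in A, include)
A' = {1, 4, 5, 6, 7}

{1, 4, 5, 6, 7}


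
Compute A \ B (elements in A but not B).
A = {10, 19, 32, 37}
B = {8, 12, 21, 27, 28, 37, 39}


Set A = {10, 19, 32, 37}
Set B = {8, 12, 21, 27, 28, 37, 39}
A \ B includes elements in A that are not in B.
Check each element of A:
10 (not in B, keep), 19 (not in B, keep), 32 (not in B, keep), 37 (in B, remove)
A \ B = {10, 19, 32}

{10, 19, 32}


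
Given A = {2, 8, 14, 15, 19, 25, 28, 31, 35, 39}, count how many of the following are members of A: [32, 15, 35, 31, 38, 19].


Set A = {2, 8, 14, 15, 19, 25, 28, 31, 35, 39}
Candidates: [32, 15, 35, 31, 38, 19]
Check each candidate:
32 ∉ A, 15 ∈ A, 35 ∈ A, 31 ∈ A, 38 ∉ A, 19 ∈ A
Count of candidates in A: 4

4


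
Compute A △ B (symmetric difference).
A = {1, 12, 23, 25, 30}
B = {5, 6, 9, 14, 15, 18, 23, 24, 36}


Set A = {1, 12, 23, 25, 30}
Set B = {5, 6, 9, 14, 15, 18, 23, 24, 36}
A △ B = (A \ B) ∪ (B \ A)
Elements in A but not B: {1, 12, 25, 30}
Elements in B but not A: {5, 6, 9, 14, 15, 18, 24, 36}
A △ B = {1, 5, 6, 9, 12, 14, 15, 18, 24, 25, 30, 36}

{1, 5, 6, 9, 12, 14, 15, 18, 24, 25, 30, 36}


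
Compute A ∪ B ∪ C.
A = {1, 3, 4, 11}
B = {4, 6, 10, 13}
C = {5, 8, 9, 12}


Set A = {1, 3, 4, 11}
Set B = {4, 6, 10, 13}
Set C = {5, 8, 9, 12}
First, A ∪ B = {1, 3, 4, 6, 10, 11, 13}
Then, (A ∪ B) ∪ C = {1, 3, 4, 5, 6, 8, 9, 10, 11, 12, 13}

{1, 3, 4, 5, 6, 8, 9, 10, 11, 12, 13}


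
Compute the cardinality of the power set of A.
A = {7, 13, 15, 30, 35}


Set A = {7, 13, 15, 30, 35}
|A| = 5
The power set P(A) contains all subsets of A.
|P(A)| = 2^|A| = 2^5 = 32

32


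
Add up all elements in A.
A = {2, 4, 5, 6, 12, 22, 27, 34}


Set A = {2, 4, 5, 6, 12, 22, 27, 34}
Sum = 2 + 4 + 5 + 6 + 12 + 22 + 27 + 34 = 112

112


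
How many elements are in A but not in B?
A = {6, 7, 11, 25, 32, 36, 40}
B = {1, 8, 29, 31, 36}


Set A = {6, 7, 11, 25, 32, 36, 40}
Set B = {1, 8, 29, 31, 36}
A \ B = {6, 7, 11, 25, 32, 40}
|A \ B| = 6

6


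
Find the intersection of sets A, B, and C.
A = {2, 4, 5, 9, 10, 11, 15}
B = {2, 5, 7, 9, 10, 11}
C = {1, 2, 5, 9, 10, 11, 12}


Set A = {2, 4, 5, 9, 10, 11, 15}
Set B = {2, 5, 7, 9, 10, 11}
Set C = {1, 2, 5, 9, 10, 11, 12}
First, A ∩ B = {2, 5, 9, 10, 11}
Then, (A ∩ B) ∩ C = {2, 5, 9, 10, 11}

{2, 5, 9, 10, 11}


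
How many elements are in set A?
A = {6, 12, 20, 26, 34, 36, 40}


Set A = {6, 12, 20, 26, 34, 36, 40}
Listing elements: 6, 12, 20, 26, 34, 36, 40
Counting: 7 elements
|A| = 7

7


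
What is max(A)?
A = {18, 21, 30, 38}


Set A = {18, 21, 30, 38}
Elements in ascending order: 18, 21, 30, 38
The largest element is 38.

38


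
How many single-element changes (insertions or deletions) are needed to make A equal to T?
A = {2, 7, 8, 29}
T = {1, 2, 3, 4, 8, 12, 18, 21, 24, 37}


Set A = {2, 7, 8, 29}
Set T = {1, 2, 3, 4, 8, 12, 18, 21, 24, 37}
Elements to remove from A (in A, not in T): {7, 29} → 2 removals
Elements to add to A (in T, not in A): {1, 3, 4, 12, 18, 21, 24, 37} → 8 additions
Total edits = 2 + 8 = 10

10


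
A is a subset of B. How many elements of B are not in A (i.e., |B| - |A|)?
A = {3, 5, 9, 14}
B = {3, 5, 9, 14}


Set A = {3, 5, 9, 14}, |A| = 4
Set B = {3, 5, 9, 14}, |B| = 4
Since A ⊆ B: B \ A = {}
|B| - |A| = 4 - 4 = 0

0


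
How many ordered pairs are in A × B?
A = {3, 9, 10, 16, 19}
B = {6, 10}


Set A = {3, 9, 10, 16, 19} has 5 elements.
Set B = {6, 10} has 2 elements.
|A × B| = |A| × |B| = 5 × 2 = 10

10


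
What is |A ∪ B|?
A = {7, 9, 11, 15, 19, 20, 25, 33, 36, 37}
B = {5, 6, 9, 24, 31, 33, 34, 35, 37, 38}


Set A = {7, 9, 11, 15, 19, 20, 25, 33, 36, 37}, |A| = 10
Set B = {5, 6, 9, 24, 31, 33, 34, 35, 37, 38}, |B| = 10
A ∩ B = {9, 33, 37}, |A ∩ B| = 3
|A ∪ B| = |A| + |B| - |A ∩ B| = 10 + 10 - 3 = 17

17


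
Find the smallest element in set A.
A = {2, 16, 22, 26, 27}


Set A = {2, 16, 22, 26, 27}
Elements in ascending order: 2, 16, 22, 26, 27
The smallest element is 2.

2


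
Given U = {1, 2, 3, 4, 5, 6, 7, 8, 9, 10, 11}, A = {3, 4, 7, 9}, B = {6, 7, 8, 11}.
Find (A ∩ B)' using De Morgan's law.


U = {1, 2, 3, 4, 5, 6, 7, 8, 9, 10, 11}
A = {3, 4, 7, 9}, B = {6, 7, 8, 11}
A ∩ B = {7}
(A ∩ B)' = U \ (A ∩ B) = {1, 2, 3, 4, 5, 6, 8, 9, 10, 11}
Verification via A' ∪ B': A' = {1, 2, 5, 6, 8, 10, 11}, B' = {1, 2, 3, 4, 5, 9, 10}
A' ∪ B' = {1, 2, 3, 4, 5, 6, 8, 9, 10, 11} ✓

{1, 2, 3, 4, 5, 6, 8, 9, 10, 11}


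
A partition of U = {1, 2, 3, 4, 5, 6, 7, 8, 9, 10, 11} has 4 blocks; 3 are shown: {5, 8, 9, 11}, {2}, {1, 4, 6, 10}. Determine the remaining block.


U = {1, 2, 3, 4, 5, 6, 7, 8, 9, 10, 11}
Shown blocks: {5, 8, 9, 11}, {2}, {1, 4, 6, 10}
A partition's blocks are pairwise disjoint and cover U, so the missing block = U \ (union of shown blocks).
Union of shown blocks: {1, 2, 4, 5, 6, 8, 9, 10, 11}
Missing block = U \ (union) = {3, 7}

{3, 7}


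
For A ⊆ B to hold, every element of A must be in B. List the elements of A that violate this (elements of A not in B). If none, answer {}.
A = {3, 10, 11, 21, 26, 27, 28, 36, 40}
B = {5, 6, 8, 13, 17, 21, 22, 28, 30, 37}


Set A = {3, 10, 11, 21, 26, 27, 28, 36, 40}
Set B = {5, 6, 8, 13, 17, 21, 22, 28, 30, 37}
Check each element of A against B:
3 ∉ B (include), 10 ∉ B (include), 11 ∉ B (include), 21 ∈ B, 26 ∉ B (include), 27 ∉ B (include), 28 ∈ B, 36 ∉ B (include), 40 ∉ B (include)
Elements of A not in B: {3, 10, 11, 26, 27, 36, 40}

{3, 10, 11, 26, 27, 36, 40}


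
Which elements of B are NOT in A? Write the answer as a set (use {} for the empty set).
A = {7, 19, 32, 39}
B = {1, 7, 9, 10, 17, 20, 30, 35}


Set A = {7, 19, 32, 39}
Set B = {1, 7, 9, 10, 17, 20, 30, 35}
Check each element of B against A:
1 ∉ A (include), 7 ∈ A, 9 ∉ A (include), 10 ∉ A (include), 17 ∉ A (include), 20 ∉ A (include), 30 ∉ A (include), 35 ∉ A (include)
Elements of B not in A: {1, 9, 10, 17, 20, 30, 35}

{1, 9, 10, 17, 20, 30, 35}


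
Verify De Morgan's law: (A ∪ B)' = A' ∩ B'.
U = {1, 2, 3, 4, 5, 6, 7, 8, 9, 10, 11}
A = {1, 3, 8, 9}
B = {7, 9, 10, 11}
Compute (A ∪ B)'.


U = {1, 2, 3, 4, 5, 6, 7, 8, 9, 10, 11}
A = {1, 3, 8, 9}, B = {7, 9, 10, 11}
A ∪ B = {1, 3, 7, 8, 9, 10, 11}
(A ∪ B)' = U \ (A ∪ B) = {2, 4, 5, 6}
Verification via A' ∩ B': A' = {2, 4, 5, 6, 7, 10, 11}, B' = {1, 2, 3, 4, 5, 6, 8}
A' ∩ B' = {2, 4, 5, 6} ✓

{2, 4, 5, 6}


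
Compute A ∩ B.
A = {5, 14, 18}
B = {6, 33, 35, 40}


Set A = {5, 14, 18}
Set B = {6, 33, 35, 40}
A ∩ B includes only elements in both sets.
Check each element of A against B:
5 ✗, 14 ✗, 18 ✗
A ∩ B = {}

{}


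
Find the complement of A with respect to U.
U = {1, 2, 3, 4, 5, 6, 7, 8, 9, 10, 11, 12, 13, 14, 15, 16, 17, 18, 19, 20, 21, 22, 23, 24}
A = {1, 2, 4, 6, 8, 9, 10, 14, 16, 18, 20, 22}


Universal set U = {1, 2, 3, 4, 5, 6, 7, 8, 9, 10, 11, 12, 13, 14, 15, 16, 17, 18, 19, 20, 21, 22, 23, 24}
Set A = {1, 2, 4, 6, 8, 9, 10, 14, 16, 18, 20, 22}
A' = U \ A = elements in U but not in A
Checking each element of U:
1 (in A, exclude), 2 (in A, exclude), 3 (not in A, include), 4 (in A, exclude), 5 (not in A, include), 6 (in A, exclude), 7 (not in A, include), 8 (in A, exclude), 9 (in A, exclude), 10 (in A, exclude), 11 (not in A, include), 12 (not in A, include), 13 (not in A, include), 14 (in A, exclude), 15 (not in A, include), 16 (in A, exclude), 17 (not in A, include), 18 (in A, exclude), 19 (not in A, include), 20 (in A, exclude), 21 (not in A, include), 22 (in A, exclude), 23 (not in A, include), 24 (not in A, include)
A' = {3, 5, 7, 11, 12, 13, 15, 17, 19, 21, 23, 24}

{3, 5, 7, 11, 12, 13, 15, 17, 19, 21, 23, 24}


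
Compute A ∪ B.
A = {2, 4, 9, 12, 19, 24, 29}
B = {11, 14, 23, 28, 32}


Set A = {2, 4, 9, 12, 19, 24, 29}
Set B = {11, 14, 23, 28, 32}
A ∪ B includes all elements in either set.
Elements from A: {2, 4, 9, 12, 19, 24, 29}
Elements from B not already included: {11, 14, 23, 28, 32}
A ∪ B = {2, 4, 9, 11, 12, 14, 19, 23, 24, 28, 29, 32}

{2, 4, 9, 11, 12, 14, 19, 23, 24, 28, 29, 32}


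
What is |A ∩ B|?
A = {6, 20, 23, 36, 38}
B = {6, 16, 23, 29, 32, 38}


Set A = {6, 20, 23, 36, 38}
Set B = {6, 16, 23, 29, 32, 38}
A ∩ B = {6, 23, 38}
|A ∩ B| = 3

3


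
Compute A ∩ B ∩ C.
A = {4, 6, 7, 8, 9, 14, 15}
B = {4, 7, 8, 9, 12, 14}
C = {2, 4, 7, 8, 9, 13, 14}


Set A = {4, 6, 7, 8, 9, 14, 15}
Set B = {4, 7, 8, 9, 12, 14}
Set C = {2, 4, 7, 8, 9, 13, 14}
First, A ∩ B = {4, 7, 8, 9, 14}
Then, (A ∩ B) ∩ C = {4, 7, 8, 9, 14}

{4, 7, 8, 9, 14}


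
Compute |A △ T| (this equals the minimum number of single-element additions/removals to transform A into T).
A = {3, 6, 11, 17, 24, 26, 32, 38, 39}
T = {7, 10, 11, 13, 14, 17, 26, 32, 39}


Set A = {3, 6, 11, 17, 24, 26, 32, 38, 39}
Set T = {7, 10, 11, 13, 14, 17, 26, 32, 39}
Elements to remove from A (in A, not in T): {3, 6, 24, 38} → 4 removals
Elements to add to A (in T, not in A): {7, 10, 13, 14} → 4 additions
Total edits = 4 + 4 = 8

8


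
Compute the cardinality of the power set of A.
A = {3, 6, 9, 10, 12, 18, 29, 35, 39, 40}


Set A = {3, 6, 9, 10, 12, 18, 29, 35, 39, 40}
|A| = 10
The power set P(A) contains all subsets of A.
|P(A)| = 2^|A| = 2^10 = 1024

1024


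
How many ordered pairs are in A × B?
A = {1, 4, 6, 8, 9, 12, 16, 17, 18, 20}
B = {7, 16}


Set A = {1, 4, 6, 8, 9, 12, 16, 17, 18, 20} has 10 elements.
Set B = {7, 16} has 2 elements.
|A × B| = |A| × |B| = 10 × 2 = 20

20


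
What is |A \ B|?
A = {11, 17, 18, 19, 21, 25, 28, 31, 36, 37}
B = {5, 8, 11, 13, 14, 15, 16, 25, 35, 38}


Set A = {11, 17, 18, 19, 21, 25, 28, 31, 36, 37}
Set B = {5, 8, 11, 13, 14, 15, 16, 25, 35, 38}
A \ B = {17, 18, 19, 21, 28, 31, 36, 37}
|A \ B| = 8

8


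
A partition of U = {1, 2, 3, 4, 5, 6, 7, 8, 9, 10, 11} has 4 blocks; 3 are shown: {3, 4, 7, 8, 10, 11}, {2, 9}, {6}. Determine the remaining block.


U = {1, 2, 3, 4, 5, 6, 7, 8, 9, 10, 11}
Shown blocks: {3, 4, 7, 8, 10, 11}, {2, 9}, {6}
A partition's blocks are pairwise disjoint and cover U, so the missing block = U \ (union of shown blocks).
Union of shown blocks: {2, 3, 4, 6, 7, 8, 9, 10, 11}
Missing block = U \ (union) = {1, 5}

{1, 5}


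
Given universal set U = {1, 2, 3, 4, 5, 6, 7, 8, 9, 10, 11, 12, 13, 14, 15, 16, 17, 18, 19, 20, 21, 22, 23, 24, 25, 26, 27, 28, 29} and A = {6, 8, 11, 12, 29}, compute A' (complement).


Universal set U = {1, 2, 3, 4, 5, 6, 7, 8, 9, 10, 11, 12, 13, 14, 15, 16, 17, 18, 19, 20, 21, 22, 23, 24, 25, 26, 27, 28, 29}
Set A = {6, 8, 11, 12, 29}
A' = U \ A = elements in U but not in A
Checking each element of U:
1 (not in A, include), 2 (not in A, include), 3 (not in A, include), 4 (not in A, include), 5 (not in A, include), 6 (in A, exclude), 7 (not in A, include), 8 (in A, exclude), 9 (not in A, include), 10 (not in A, include), 11 (in A, exclude), 12 (in A, exclude), 13 (not in A, include), 14 (not in A, include), 15 (not in A, include), 16 (not in A, include), 17 (not in A, include), 18 (not in A, include), 19 (not in A, include), 20 (not in A, include), 21 (not in A, include), 22 (not in A, include), 23 (not in A, include), 24 (not in A, include), 25 (not in A, include), 26 (not in A, include), 27 (not in A, include), 28 (not in A, include), 29 (in A, exclude)
A' = {1, 2, 3, 4, 5, 7, 9, 10, 13, 14, 15, 16, 17, 18, 19, 20, 21, 22, 23, 24, 25, 26, 27, 28}

{1, 2, 3, 4, 5, 7, 9, 10, 13, 14, 15, 16, 17, 18, 19, 20, 21, 22, 23, 24, 25, 26, 27, 28}


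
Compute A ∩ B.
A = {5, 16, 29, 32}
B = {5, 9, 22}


Set A = {5, 16, 29, 32}
Set B = {5, 9, 22}
A ∩ B includes only elements in both sets.
Check each element of A against B:
5 ✓, 16 ✗, 29 ✗, 32 ✗
A ∩ B = {5}

{5}


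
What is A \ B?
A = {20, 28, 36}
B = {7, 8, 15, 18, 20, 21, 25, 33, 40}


Set A = {20, 28, 36}
Set B = {7, 8, 15, 18, 20, 21, 25, 33, 40}
A \ B includes elements in A that are not in B.
Check each element of A:
20 (in B, remove), 28 (not in B, keep), 36 (not in B, keep)
A \ B = {28, 36}

{28, 36}


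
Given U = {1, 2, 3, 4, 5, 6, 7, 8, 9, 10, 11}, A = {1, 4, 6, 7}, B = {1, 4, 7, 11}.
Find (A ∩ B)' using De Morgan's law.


U = {1, 2, 3, 4, 5, 6, 7, 8, 9, 10, 11}
A = {1, 4, 6, 7}, B = {1, 4, 7, 11}
A ∩ B = {1, 4, 7}
(A ∩ B)' = U \ (A ∩ B) = {2, 3, 5, 6, 8, 9, 10, 11}
Verification via A' ∪ B': A' = {2, 3, 5, 8, 9, 10, 11}, B' = {2, 3, 5, 6, 8, 9, 10}
A' ∪ B' = {2, 3, 5, 6, 8, 9, 10, 11} ✓

{2, 3, 5, 6, 8, 9, 10, 11}


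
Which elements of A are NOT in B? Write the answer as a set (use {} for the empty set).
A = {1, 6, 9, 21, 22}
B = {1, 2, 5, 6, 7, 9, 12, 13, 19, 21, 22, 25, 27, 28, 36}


Set A = {1, 6, 9, 21, 22}
Set B = {1, 2, 5, 6, 7, 9, 12, 13, 19, 21, 22, 25, 27, 28, 36}
Check each element of A against B:
1 ∈ B, 6 ∈ B, 9 ∈ B, 21 ∈ B, 22 ∈ B
Elements of A not in B: {}

{}


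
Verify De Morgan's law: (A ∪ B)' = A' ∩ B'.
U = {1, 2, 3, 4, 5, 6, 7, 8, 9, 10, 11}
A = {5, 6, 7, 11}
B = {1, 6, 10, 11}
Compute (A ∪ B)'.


U = {1, 2, 3, 4, 5, 6, 7, 8, 9, 10, 11}
A = {5, 6, 7, 11}, B = {1, 6, 10, 11}
A ∪ B = {1, 5, 6, 7, 10, 11}
(A ∪ B)' = U \ (A ∪ B) = {2, 3, 4, 8, 9}
Verification via A' ∩ B': A' = {1, 2, 3, 4, 8, 9, 10}, B' = {2, 3, 4, 5, 7, 8, 9}
A' ∩ B' = {2, 3, 4, 8, 9} ✓

{2, 3, 4, 8, 9}


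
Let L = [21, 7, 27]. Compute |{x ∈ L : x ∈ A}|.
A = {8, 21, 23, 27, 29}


Set A = {8, 21, 23, 27, 29}
Candidates: [21, 7, 27]
Check each candidate:
21 ∈ A, 7 ∉ A, 27 ∈ A
Count of candidates in A: 2

2


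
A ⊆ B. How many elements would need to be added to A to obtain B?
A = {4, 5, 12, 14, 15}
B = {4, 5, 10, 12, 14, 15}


Set A = {4, 5, 12, 14, 15}, |A| = 5
Set B = {4, 5, 10, 12, 14, 15}, |B| = 6
Since A ⊆ B: B \ A = {10}
|B| - |A| = 6 - 5 = 1

1


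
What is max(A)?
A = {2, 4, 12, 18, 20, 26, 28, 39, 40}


Set A = {2, 4, 12, 18, 20, 26, 28, 39, 40}
Elements in ascending order: 2, 4, 12, 18, 20, 26, 28, 39, 40
The largest element is 40.

40


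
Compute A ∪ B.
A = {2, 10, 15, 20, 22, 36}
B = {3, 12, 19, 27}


Set A = {2, 10, 15, 20, 22, 36}
Set B = {3, 12, 19, 27}
A ∪ B includes all elements in either set.
Elements from A: {2, 10, 15, 20, 22, 36}
Elements from B not already included: {3, 12, 19, 27}
A ∪ B = {2, 3, 10, 12, 15, 19, 20, 22, 27, 36}

{2, 3, 10, 12, 15, 19, 20, 22, 27, 36}


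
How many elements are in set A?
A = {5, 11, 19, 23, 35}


Set A = {5, 11, 19, 23, 35}
Listing elements: 5, 11, 19, 23, 35
Counting: 5 elements
|A| = 5

5


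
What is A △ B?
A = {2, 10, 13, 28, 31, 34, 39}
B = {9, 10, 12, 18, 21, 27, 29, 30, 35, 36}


Set A = {2, 10, 13, 28, 31, 34, 39}
Set B = {9, 10, 12, 18, 21, 27, 29, 30, 35, 36}
A △ B = (A \ B) ∪ (B \ A)
Elements in A but not B: {2, 13, 28, 31, 34, 39}
Elements in B but not A: {9, 12, 18, 21, 27, 29, 30, 35, 36}
A △ B = {2, 9, 12, 13, 18, 21, 27, 28, 29, 30, 31, 34, 35, 36, 39}

{2, 9, 12, 13, 18, 21, 27, 28, 29, 30, 31, 34, 35, 36, 39}


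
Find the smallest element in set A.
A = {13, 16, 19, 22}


Set A = {13, 16, 19, 22}
Elements in ascending order: 13, 16, 19, 22
The smallest element is 13.

13


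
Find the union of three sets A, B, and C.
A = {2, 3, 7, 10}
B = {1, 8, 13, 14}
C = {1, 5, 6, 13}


Set A = {2, 3, 7, 10}
Set B = {1, 8, 13, 14}
Set C = {1, 5, 6, 13}
First, A ∪ B = {1, 2, 3, 7, 8, 10, 13, 14}
Then, (A ∪ B) ∪ C = {1, 2, 3, 5, 6, 7, 8, 10, 13, 14}

{1, 2, 3, 5, 6, 7, 8, 10, 13, 14}


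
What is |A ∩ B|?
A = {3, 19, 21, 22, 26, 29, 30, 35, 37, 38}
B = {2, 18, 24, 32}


Set A = {3, 19, 21, 22, 26, 29, 30, 35, 37, 38}
Set B = {2, 18, 24, 32}
A ∩ B = {}
|A ∩ B| = 0

0


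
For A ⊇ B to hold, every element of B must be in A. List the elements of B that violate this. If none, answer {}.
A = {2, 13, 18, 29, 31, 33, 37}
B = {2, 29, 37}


Set A = {2, 13, 18, 29, 31, 33, 37}
Set B = {2, 29, 37}
Check each element of B against A:
2 ∈ A, 29 ∈ A, 37 ∈ A
Elements of B not in A: {}

{}


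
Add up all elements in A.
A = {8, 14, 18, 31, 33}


Set A = {8, 14, 18, 31, 33}
Sum = 8 + 14 + 18 + 31 + 33 = 104

104


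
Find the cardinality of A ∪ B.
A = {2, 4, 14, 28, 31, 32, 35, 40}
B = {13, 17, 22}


Set A = {2, 4, 14, 28, 31, 32, 35, 40}, |A| = 8
Set B = {13, 17, 22}, |B| = 3
A ∩ B = {}, |A ∩ B| = 0
|A ∪ B| = |A| + |B| - |A ∩ B| = 8 + 3 - 0 = 11

11


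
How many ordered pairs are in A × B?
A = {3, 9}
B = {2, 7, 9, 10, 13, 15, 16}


Set A = {3, 9} has 2 elements.
Set B = {2, 7, 9, 10, 13, 15, 16} has 7 elements.
|A × B| = |A| × |B| = 2 × 7 = 14

14


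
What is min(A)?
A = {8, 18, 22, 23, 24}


Set A = {8, 18, 22, 23, 24}
Elements in ascending order: 8, 18, 22, 23, 24
The smallest element is 8.

8
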